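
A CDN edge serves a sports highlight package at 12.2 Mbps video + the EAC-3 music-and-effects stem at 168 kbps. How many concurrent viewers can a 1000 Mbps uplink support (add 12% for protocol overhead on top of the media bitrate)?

72

Audio: 168 kbps = 0.168 Mbps.
Per-viewer media rate: 12.368 Mbps.
On the wire with 12% overhead: 13.852 Mbps.
1000 Mbps = 1,000 Mbps; 1,000 / 13.852 = 72.19 → 72 viewers.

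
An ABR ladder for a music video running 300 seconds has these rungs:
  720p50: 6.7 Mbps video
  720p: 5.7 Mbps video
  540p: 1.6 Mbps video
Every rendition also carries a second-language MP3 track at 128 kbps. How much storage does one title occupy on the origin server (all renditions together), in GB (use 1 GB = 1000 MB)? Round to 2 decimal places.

0.54 GB

Audio: 128 kbps = 0.128 Mbps.
Sum of rendition bitrates: (6.7+0.128) + (5.7+0.128) + (1.6+0.128) = 14.384 Mbps.
× 300 s = 4,315 Mb = 539.4 MB = 0.5394 GB.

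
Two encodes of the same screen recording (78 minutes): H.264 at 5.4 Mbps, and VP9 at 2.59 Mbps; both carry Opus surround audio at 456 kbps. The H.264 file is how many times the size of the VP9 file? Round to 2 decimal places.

78 min = 4680 s
Audio: 456 kbps = 0.456 Mbps.
H.264: 5.856 Mbps × 4680 s = 27406.1 Mb = 3.426 GB.
VP9: 3.046 Mbps × 4680 s = 14255.3 Mb = 1.782 GB.
Ratio: 3.426 / 1.782 = 1.923.

1.92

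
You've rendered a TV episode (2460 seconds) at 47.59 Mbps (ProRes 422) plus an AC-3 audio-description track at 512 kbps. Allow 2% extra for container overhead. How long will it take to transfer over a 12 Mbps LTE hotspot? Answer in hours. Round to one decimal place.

2.8 hours

Audio: 512 kbps = 0.512 Mbps.
Total bitrate: 48.102 Mbps.
File: 48.102 Mbps × 2460 s = 118330.9 Mb.
With 2% container overhead: ×1.02. → 120697.5 Mb.
At 12 Mbps: 120697.5 / 12 = 10058.1 s ≈ 2.79 hours.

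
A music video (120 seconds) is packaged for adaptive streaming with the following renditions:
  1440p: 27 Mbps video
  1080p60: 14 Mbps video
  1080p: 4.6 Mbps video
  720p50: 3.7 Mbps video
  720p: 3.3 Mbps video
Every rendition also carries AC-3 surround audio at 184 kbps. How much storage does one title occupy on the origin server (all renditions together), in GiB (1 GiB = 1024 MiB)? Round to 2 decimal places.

Audio: 184 kbps = 0.184 Mbps.
Sum of rendition bitrates: (27+0.184) + (14+0.184) + (4.6+0.184) + (3.7+0.184) + (3.3+0.184) = 53.520 Mbps.
× 120 s = 6,422 Mb = 802.8 MB = 0.7477 GiB.

0.75 GiB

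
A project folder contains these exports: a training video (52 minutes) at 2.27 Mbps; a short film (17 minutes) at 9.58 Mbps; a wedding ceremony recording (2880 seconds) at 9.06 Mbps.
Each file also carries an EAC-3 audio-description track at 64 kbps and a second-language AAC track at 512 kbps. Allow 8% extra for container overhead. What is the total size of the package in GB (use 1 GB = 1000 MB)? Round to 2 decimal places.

6.34 GB

Audio total: 64 + 512 = 576 kbps = 0.576 Mbps.
training video: 2.846 Mbps × 3120 s × 1.08 = 9589.9 Mb
short film: 10.156 Mbps × 1020 s × 1.08 = 11187.8 Mb
wedding ceremony recording: 9.636 Mbps × 2880 s × 1.08 = 29971.8 Mb
Total: 50749.5 Mb = 6343.7 MB.
= 6.344 GB.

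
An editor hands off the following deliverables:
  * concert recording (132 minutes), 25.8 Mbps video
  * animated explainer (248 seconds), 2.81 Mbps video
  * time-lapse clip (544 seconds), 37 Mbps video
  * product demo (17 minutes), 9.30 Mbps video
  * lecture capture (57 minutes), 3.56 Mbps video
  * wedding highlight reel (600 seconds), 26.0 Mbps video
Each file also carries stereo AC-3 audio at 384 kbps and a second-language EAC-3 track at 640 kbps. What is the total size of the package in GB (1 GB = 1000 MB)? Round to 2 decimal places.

34.56 GB

Audio total: 384 + 640 = 1024 kbps = 1.024 Mbps.
concert recording: 26.824 Mbps × 7920 s = 212446.1 Mb
animated explainer: 3.834 Mbps × 248 s = 950.8 Mb
time-lapse clip: 38.024 Mbps × 544 s = 20685.1 Mb
product demo: 10.324 Mbps × 1020 s = 10530.5 Mb
lecture capture: 4.584 Mbps × 3420 s = 15677.3 Mb
wedding highlight reel: 27.024 Mbps × 600 s = 16214.4 Mb
Total: 276504.1 Mb = 34563.0 MB.
= 34.56 GB.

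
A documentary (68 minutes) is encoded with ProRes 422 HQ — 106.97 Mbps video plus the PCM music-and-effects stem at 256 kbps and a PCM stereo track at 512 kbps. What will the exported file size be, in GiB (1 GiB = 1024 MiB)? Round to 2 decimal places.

51.17 GiB

68 min = 4080 s
Audio total: 256 + 512 = 768 kbps = 0.768 Mbps.
Total bitrate: 106.97 + 0.768 = 107.738 Mbps.
Stream data: 107.738 Mbps × 4080 s = 439571.0 Mb.
439,571 Mb = 54,946,380,000 bytes ÷ 1,073,741,824 = 51.17 GiB.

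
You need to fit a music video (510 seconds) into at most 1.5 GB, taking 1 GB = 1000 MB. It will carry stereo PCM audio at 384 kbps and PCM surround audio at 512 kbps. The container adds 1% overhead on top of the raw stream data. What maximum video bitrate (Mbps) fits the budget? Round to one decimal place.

Budget: 1.5 GB = 12000.0 Mb.
Stream payload after overhead: 12000.0 / 1.01 = 11881.2 Mb.
Total bitrate budget: 11881.2 Mb / 510 s = 23.296 Mbps.
Audio total: 384 + 512 = 896 kbps = 0.896 Mbps.
Video: 23.296 − 0.896 = 22.400 Mbps.

22.4 Mbps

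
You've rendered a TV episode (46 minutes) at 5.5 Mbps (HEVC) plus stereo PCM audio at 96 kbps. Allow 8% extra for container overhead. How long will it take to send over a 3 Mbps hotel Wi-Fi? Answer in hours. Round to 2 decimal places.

1.54 hours

46 min = 2760 s
Audio: 96 kbps = 0.096 Mbps.
Total bitrate: 5.596 Mbps.
File: 5.596 Mbps × 2760 s = 15445.0 Mb.
With 8% container overhead: ×1.08. → 16680.6 Mb.
At 3 Mbps: 16680.6 / 3 = 5560.2 s ≈ 1.54 hours.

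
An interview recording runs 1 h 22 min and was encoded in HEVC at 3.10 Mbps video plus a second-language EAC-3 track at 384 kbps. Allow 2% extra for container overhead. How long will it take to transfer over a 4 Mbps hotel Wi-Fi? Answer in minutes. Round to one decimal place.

1 h 22 min = 82 min = 4920 s
Audio: 384 kbps = 0.384 Mbps.
Total bitrate: 3.484 Mbps.
File: 3.484 Mbps × 4920 s = 17141.3 Mb.
With 2% container overhead: ×1.02. → 17484.1 Mb.
At 4 Mbps: 17484.1 / 4 = 4371.0 s ≈ 72.9 minutes.

72.9 minutes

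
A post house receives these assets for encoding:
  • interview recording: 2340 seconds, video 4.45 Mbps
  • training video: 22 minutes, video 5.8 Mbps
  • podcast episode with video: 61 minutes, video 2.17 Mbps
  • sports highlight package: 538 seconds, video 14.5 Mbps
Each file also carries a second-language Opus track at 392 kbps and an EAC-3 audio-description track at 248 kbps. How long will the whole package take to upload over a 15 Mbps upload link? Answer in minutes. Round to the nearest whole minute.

Audio total: 392 + 248 = 640 kbps = 0.640 Mbps.
interview recording: 5.090 Mbps × 2340 s = 11910.6 Mb
training video: 6.440 Mbps × 1320 s = 8500.8 Mb
podcast episode with video: 2.810 Mbps × 3660 s = 10284.6 Mb
sports highlight package: 15.140 Mbps × 538 s = 8145.3 Mb
Total: 38841.3 Mb = 4855.2 MB.
At 15 Mbps: 38841.3 / 15 = 2589 s ≈ 43.2 minutes.

43 minutes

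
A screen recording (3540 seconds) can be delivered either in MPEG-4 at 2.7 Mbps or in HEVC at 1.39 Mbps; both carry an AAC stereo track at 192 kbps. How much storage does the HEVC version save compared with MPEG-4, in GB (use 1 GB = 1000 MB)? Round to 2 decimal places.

0.58 GB

Audio: 192 kbps = 0.192 Mbps.
MPEG-4: 2.892 Mbps × 3540 s = 10237.7 Mb = 1.280 GB.
HEVC: 1.582 Mbps × 3540 s = 5600.3 Mb = 0.700 GB.
Saving: 1.280 − 0.700 = 0.580 GB.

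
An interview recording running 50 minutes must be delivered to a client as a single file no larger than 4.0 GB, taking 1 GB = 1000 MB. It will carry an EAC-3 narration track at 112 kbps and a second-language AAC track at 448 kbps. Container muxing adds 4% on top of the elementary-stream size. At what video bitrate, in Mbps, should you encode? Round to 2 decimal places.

Budget: 4.0 GB = 32000.0 Mb.
Stream payload after overhead: 32000.0 / 1.04 = 30769.2 Mb.
50 min = 3000 s
Total bitrate budget: 30769.2 Mb / 3000 s = 10.256 Mbps.
Audio total: 112 + 448 = 560 kbps = 0.560 Mbps.
Video: 10.256 − 0.560 = 9.696 Mbps.

9.70 Mbps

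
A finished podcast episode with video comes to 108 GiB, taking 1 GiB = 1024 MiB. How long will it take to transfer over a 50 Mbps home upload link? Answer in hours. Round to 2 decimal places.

File: 108 GiB = 927712.9 Mb.
At 50 Mbps: 927712.9 / 50 = 18554.3 s ≈ 5.15 hours.

5.15 hours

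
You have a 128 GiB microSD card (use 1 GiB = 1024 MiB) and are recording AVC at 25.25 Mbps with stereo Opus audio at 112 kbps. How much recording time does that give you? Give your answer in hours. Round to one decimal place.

Audio: 112 kbps = 0.112 Mbps.
Total bitrate: 25.25 + 0.112 = 25.362 Mbps.
Capacity: 128 GiB = 1,099,512 Mb.
Recording time: 1,099,512 / 25.362 = 43,353 s ≈ 12.0 hours.

12.0 hours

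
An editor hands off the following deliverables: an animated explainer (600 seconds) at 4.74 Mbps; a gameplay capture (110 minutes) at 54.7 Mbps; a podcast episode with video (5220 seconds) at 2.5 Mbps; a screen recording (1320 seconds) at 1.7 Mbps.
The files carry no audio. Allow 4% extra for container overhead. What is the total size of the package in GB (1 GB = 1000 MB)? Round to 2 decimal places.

animated explainer: 4.740 Mbps × 600 s × 1.04 = 2957.8 Mb
gameplay capture: 54.700 Mbps × 6600 s × 1.04 = 375460.8 Mb
podcast episode with video: 2.500 Mbps × 5220 s × 1.04 = 13572.0 Mb
screen recording: 1.700 Mbps × 1320 s × 1.04 = 2333.8 Mb
Total: 394324.3 Mb = 49290.5 MB.
= 49.29 GB.

49.29 GB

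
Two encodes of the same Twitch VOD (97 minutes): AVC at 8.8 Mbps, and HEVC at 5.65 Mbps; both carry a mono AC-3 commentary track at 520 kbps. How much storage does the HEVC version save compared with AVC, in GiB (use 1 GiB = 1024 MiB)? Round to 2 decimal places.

97 min = 5820 s
Audio: 520 kbps = 0.520 Mbps.
AVC: 9.320 Mbps × 5820 s = 54242.4 Mb = 6.315 GiB.
HEVC: 6.170 Mbps × 5820 s = 35909.4 Mb = 4.180 GiB.
Saving: 6.315 − 4.180 = 2.134 GiB.

2.13 GiB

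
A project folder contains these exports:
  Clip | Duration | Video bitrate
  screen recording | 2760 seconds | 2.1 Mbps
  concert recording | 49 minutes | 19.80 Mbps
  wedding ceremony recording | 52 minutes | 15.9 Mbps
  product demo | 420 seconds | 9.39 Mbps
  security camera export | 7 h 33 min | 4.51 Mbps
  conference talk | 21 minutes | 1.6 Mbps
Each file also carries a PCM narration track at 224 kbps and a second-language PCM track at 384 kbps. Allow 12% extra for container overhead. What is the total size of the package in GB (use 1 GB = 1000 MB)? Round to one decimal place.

37.1 GB

Audio total: 224 + 384 = 608 kbps = 0.608 Mbps.
screen recording: 2.708 Mbps × 2760 s × 1.12 = 8371.0 Mb
concert recording: 20.408 Mbps × 2940 s × 1.12 = 67199.5 Mb
wedding ceremony recording: 16.508 Mbps × 3120 s × 1.12 = 57685.6 Mb
product demo: 9.998 Mbps × 420 s × 1.12 = 4703.1 Mb
security camera export: 5.118 Mbps × 27180 s × 1.12 = 155800.1 Mb
conference talk: 2.208 Mbps × 1260 s × 1.12 = 3115.9 Mb
Total: 296875.1 Mb = 37109.4 MB.
= 37.11 GB.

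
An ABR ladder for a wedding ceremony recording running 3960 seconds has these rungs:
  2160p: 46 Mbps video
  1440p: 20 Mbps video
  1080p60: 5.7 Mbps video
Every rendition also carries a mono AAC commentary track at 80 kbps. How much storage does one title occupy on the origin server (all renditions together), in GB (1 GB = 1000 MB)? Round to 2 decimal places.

Audio: 80 kbps = 0.080 Mbps.
Sum of rendition bitrates: (46+0.080) + (20+0.080) + (5.7+0.080) = 71.940 Mbps.
× 3960 s = 284,882 Mb = 35,610 MB = 35.61 GB.

35.61 GB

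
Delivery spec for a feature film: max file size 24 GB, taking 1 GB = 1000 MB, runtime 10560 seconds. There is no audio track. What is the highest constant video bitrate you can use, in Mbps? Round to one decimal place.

Budget: 24 GB = 192000.0 Mb.
Total bitrate budget: 192000.0 Mb / 10560 s = 18.182 Mbps.

18.2 Mbps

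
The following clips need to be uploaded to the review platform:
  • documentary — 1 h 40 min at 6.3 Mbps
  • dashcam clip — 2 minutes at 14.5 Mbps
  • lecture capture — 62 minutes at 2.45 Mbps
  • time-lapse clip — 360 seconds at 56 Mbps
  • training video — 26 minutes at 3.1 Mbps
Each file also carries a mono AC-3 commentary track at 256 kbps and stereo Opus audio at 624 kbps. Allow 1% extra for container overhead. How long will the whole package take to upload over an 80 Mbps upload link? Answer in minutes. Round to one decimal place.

Audio total: 256 + 624 = 880 kbps = 0.880 Mbps.
documentary: 7.180 Mbps × 6000 s × 1.01 = 43510.8 Mb
dashcam clip: 15.380 Mbps × 120 s × 1.01 = 1864.1 Mb
lecture capture: 3.330 Mbps × 3720 s × 1.01 = 12511.5 Mb
time-lapse clip: 56.880 Mbps × 360 s × 1.01 = 20681.6 Mb
training video: 3.980 Mbps × 1560 s × 1.01 = 6270.9 Mb
Total: 84838.8 Mb = 10604.8 MB.
At 80 Mbps: 84838.8 / 80 = 1060 s ≈ 17.7 minutes.

17.7 minutes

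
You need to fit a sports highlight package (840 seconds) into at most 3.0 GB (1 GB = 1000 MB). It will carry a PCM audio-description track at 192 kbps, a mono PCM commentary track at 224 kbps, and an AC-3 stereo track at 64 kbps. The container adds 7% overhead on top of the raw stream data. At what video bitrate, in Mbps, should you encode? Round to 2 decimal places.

Budget: 3.0 GB = 24000.0 Mb.
Stream payload after overhead: 24000.0 / 1.07 = 22429.9 Mb.
Total bitrate budget: 22429.9 Mb / 840 s = 26.702 Mbps.
Audio total: 192 + 224 + 64 = 480 kbps = 0.480 Mbps.
Video: 26.702 − 0.480 = 26.222 Mbps.

26.22 Mbps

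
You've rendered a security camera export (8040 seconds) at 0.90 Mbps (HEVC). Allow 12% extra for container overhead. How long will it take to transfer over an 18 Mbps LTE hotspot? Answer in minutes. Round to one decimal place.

File: 0.900 Mbps × 8040 s = 7236.0 Mb.
With 12% container overhead: ×1.12. → 8104.3 Mb.
At 18 Mbps: 8104.3 / 18 = 450.2 s ≈ 7.5 minutes.

7.5 minutes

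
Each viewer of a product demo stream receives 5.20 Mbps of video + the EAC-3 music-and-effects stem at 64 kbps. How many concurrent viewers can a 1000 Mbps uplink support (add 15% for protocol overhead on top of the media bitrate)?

Audio: 64 kbps = 0.064 Mbps.
Per-viewer media rate: 5.264 Mbps.
On the wire with 15% overhead: 6.054 Mbps.
1000 Mbps = 1,000 Mbps; 1,000 / 6.054 = 165.19 → 165 viewers.

165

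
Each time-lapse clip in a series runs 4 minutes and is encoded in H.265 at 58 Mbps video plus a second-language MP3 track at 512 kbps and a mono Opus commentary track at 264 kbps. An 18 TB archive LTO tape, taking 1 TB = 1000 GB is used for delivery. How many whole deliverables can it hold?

4 min = 240 s
Audio total: 512 + 264 = 776 kbps = 0.776 Mbps.
Total bitrate: 58.776 Mbps.
Per item: 58.776 Mbps × 240 s = 14,106 Mb = 1,763 MB.
Capacity: 18 TB = 144,000,000 Mb; 10208.25 items → 10208 complete.

10208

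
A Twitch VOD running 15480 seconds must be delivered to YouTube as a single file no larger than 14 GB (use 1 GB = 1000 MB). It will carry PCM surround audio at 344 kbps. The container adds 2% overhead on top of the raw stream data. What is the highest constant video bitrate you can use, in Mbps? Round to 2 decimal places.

Budget: 14 GB = 112000.0 Mb.
Stream payload after overhead: 112000.0 / 1.02 = 109803.9 Mb.
Total bitrate budget: 109803.9 Mb / 15480 s = 7.093 Mbps.
Audio: 344 kbps = 0.344 Mbps.
Video: 7.093 − 0.344 = 6.749 Mbps.

6.75 Mbps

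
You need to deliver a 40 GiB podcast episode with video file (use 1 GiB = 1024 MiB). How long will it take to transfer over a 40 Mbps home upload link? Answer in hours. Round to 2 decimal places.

2.39 hours

File: 40 GiB = 343597.4 Mb.
At 40 Mbps: 343597.4 / 40 = 8589.9 s ≈ 2.39 hours.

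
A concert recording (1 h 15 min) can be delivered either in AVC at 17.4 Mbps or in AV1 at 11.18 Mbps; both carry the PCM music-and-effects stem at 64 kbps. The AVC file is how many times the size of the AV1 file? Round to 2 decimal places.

1.55

1 h 15 min = 75 min = 4500 s
Audio: 64 kbps = 0.064 Mbps.
AVC: 17.464 Mbps × 4500 s = 78588.0 Mb = 9.823 GB.
AV1: 11.244 Mbps × 4500 s = 50598.0 Mb = 6.325 GB.
Ratio: 9.823 / 6.325 = 1.553.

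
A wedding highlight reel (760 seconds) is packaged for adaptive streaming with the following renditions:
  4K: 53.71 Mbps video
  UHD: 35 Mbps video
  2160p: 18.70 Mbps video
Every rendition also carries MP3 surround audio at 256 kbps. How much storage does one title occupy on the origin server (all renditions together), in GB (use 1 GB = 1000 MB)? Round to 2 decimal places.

10.28 GB

Audio: 256 kbps = 0.256 Mbps.
Sum of rendition bitrates: (53.71+0.256) + (35+0.256) + (18.70+0.256) = 108.178 Mbps.
× 760 s = 82,215 Mb = 10,277 MB = 10.28 GB.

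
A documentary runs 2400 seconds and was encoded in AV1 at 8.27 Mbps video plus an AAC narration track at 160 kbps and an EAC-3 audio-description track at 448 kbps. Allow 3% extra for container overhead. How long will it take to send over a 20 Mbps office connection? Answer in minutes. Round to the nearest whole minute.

18 minutes

Audio total: 160 + 448 = 608 kbps = 0.608 Mbps.
Total bitrate: 8.878 Mbps.
File: 8.878 Mbps × 2400 s = 21307.2 Mb.
With 3% container overhead: ×1.03. → 21946.4 Mb.
At 20 Mbps: 21946.4 / 20 = 1097.3 s ≈ 18.3 minutes.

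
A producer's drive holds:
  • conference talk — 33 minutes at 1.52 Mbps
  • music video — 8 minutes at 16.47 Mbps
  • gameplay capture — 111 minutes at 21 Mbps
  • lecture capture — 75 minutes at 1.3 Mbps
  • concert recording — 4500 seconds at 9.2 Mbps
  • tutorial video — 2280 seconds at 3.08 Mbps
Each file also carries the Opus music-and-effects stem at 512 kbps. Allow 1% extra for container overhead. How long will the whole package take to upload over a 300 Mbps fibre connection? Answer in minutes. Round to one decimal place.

Audio: 512 kbps = 0.512 Mbps.
conference talk: 2.032 Mbps × 1980 s × 1.01 = 4063.6 Mb
music video: 16.982 Mbps × 480 s × 1.01 = 8232.9 Mb
gameplay capture: 21.512 Mbps × 6660 s × 1.01 = 144702.6 Mb
lecture capture: 1.812 Mbps × 4500 s × 1.01 = 8235.5 Mb
concert recording: 9.712 Mbps × 4500 s × 1.01 = 44141.0 Mb
tutorial video: 3.592 Mbps × 2280 s × 1.01 = 8271.7 Mb
Total: 217647.3 Mb = 27205.9 MB.
At 300 Mbps: 217647.3 / 300 = 725 s ≈ 12.1 minutes.

12.1 minutes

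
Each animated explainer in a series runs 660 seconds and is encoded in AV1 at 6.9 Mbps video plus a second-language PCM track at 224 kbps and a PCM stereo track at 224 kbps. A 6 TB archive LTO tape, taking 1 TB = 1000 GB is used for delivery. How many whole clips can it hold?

Audio total: 224 + 224 = 448 kbps = 0.448 Mbps.
Total bitrate: 7.348 Mbps.
Per item: 7.348 Mbps × 660 s = 4,850 Mb = 606.2 MB.
Capacity: 6 TB = 48,000,000 Mb; 9897.56 items → 9897 complete.

9897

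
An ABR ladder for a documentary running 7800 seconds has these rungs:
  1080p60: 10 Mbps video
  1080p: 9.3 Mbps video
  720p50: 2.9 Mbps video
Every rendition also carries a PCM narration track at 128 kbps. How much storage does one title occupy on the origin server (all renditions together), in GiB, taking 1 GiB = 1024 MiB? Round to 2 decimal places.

20.51 GiB

Audio: 128 kbps = 0.128 Mbps.
Sum of rendition bitrates: (10+0.128) + (9.3+0.128) + (2.9+0.128) = 22.584 Mbps.
× 7800 s = 176,155 Mb = 22,019 MB = 20.51 GiB.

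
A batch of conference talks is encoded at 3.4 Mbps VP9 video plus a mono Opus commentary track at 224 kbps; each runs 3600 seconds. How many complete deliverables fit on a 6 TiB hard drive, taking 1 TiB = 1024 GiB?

4045

Audio: 224 kbps = 0.224 Mbps.
Total bitrate: 3.624 Mbps.
Per item: 3.624 Mbps × 3600 s = 13,046 Mb = 1,631 MB.
Capacity: 6 TiB = 52,776,558 Mb; 4045.30 items → 4045 complete.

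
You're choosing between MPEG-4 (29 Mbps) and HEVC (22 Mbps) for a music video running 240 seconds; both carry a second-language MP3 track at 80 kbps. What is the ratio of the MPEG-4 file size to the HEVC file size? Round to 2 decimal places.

Audio: 80 kbps = 0.080 Mbps.
MPEG-4: 29.080 Mbps × 240 s = 6979.2 Mb = 0.812 GiB.
HEVC: 22.080 Mbps × 240 s = 5299.2 Mb = 0.617 GiB.
Ratio: 0.812 / 0.617 = 1.317.

1.32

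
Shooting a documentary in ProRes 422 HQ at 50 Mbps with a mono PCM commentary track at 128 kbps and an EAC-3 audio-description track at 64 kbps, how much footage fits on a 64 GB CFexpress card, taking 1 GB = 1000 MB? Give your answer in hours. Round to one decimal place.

2.8 hours

Audio total: 128 + 64 = 192 kbps = 0.192 Mbps.
Total bitrate: 50 + 0.192 = 50.192 Mbps.
Capacity: 64 GB = 512,000 Mb.
Recording time: 512,000 / 50.192 = 10,201 s ≈ 2.83 hours.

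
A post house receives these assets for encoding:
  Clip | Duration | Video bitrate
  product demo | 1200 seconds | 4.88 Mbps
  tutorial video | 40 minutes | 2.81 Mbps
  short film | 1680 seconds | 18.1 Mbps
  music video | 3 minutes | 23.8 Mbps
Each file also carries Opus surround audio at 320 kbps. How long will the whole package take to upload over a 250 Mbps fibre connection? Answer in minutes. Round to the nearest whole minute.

3 minutes

Audio: 320 kbps = 0.320 Mbps.
product demo: 5.200 Mbps × 1200 s = 6240.0 Mb
tutorial video: 3.130 Mbps × 2400 s = 7512.0 Mb
short film: 18.420 Mbps × 1680 s = 30945.6 Mb
music video: 24.120 Mbps × 180 s = 4341.6 Mb
Total: 49039.2 Mb = 6129.9 MB.
At 250 Mbps: 49039.2 / 250 = 196 s ≈ 3.27 minutes.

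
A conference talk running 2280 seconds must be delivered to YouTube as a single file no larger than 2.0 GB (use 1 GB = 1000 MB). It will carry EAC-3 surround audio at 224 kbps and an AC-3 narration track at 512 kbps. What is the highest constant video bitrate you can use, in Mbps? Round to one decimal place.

6.3 Mbps

Budget: 2.0 GB = 16000.0 Mb.
Total bitrate budget: 16000.0 Mb / 2280 s = 7.018 Mbps.
Audio total: 224 + 512 = 736 kbps = 0.736 Mbps.
Video: 7.018 − 0.736 = 6.282 Mbps.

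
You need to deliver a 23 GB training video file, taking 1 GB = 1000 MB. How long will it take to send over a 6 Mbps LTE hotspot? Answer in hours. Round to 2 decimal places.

File: 23 GB = 184000.0 Mb.
At 6 Mbps: 184000.0 / 6 = 30666.7 s ≈ 8.52 hours.

8.52 hours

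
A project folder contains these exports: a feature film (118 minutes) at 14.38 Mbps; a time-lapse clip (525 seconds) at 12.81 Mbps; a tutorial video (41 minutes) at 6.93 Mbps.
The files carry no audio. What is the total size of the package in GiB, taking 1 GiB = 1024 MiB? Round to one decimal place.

feature film: 14.380 Mbps × 7080 s = 101810.4 Mb
time-lapse clip: 12.810 Mbps × 525 s = 6725.2 Mb
tutorial video: 6.930 Mbps × 2460 s = 17047.8 Mb
Total: 125583.4 Mb = 15697.9 MB.
= 14.62 GiB.

14.6 GiB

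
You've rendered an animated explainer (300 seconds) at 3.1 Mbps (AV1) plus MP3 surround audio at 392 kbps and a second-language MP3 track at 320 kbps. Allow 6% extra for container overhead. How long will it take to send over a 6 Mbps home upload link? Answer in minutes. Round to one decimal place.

3.4 minutes

Audio total: 392 + 320 = 712 kbps = 0.712 Mbps.
Total bitrate: 3.812 Mbps.
File: 3.812 Mbps × 300 s = 1143.6 Mb.
With 6% container overhead: ×1.06. → 1212.2 Mb.
At 6 Mbps: 1212.2 / 6 = 202.0 s ≈ 3.37 minutes.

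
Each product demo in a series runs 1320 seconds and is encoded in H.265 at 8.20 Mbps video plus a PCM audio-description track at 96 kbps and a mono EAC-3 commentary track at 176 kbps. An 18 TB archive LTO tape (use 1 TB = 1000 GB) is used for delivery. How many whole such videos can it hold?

Audio total: 96 + 176 = 272 kbps = 0.272 Mbps.
Total bitrate: 8.472 Mbps.
Per item: 8.472 Mbps × 1320 s = 11,183 Mb = 1,398 MB.
Capacity: 18 TB = 144,000,000 Mb; 12876.64 items → 12876 complete.

12876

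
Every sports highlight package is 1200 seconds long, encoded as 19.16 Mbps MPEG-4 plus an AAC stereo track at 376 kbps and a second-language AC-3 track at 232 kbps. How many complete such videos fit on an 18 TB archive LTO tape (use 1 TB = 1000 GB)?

Audio total: 376 + 232 = 608 kbps = 0.608 Mbps.
Total bitrate: 19.768 Mbps.
Per item: 19.768 Mbps × 1200 s = 23,722 Mb = 2,965 MB.
Capacity: 18 TB = 144,000,000 Mb; 6070.42 items → 6070 complete.

6070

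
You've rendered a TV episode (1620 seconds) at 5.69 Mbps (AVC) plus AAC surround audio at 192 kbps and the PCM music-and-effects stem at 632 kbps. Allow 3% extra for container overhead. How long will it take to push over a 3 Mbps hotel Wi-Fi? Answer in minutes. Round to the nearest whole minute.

Audio total: 192 + 632 = 824 kbps = 0.824 Mbps.
Total bitrate: 6.514 Mbps.
File: 6.514 Mbps × 1620 s = 10552.7 Mb.
With 3% container overhead: ×1.03. → 10869.3 Mb.
At 3 Mbps: 10869.3 / 3 = 3623.1 s ≈ 60.4 minutes.

60 minutes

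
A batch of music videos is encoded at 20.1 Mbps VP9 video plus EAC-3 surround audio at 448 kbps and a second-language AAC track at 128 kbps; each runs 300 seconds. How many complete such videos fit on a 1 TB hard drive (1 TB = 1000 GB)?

1289

Audio total: 448 + 128 = 576 kbps = 0.576 Mbps.
Total bitrate: 20.676 Mbps.
Per item: 20.676 Mbps × 300 s = 6,203 Mb = 775.4 MB.
Capacity: 1 TB = 8,000,000 Mb; 1289.74 items → 1289 complete.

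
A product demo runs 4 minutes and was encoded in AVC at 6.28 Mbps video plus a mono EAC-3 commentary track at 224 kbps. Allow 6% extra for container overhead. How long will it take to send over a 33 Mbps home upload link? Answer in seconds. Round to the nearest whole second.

50 seconds

4 min = 240 s
Audio: 224 kbps = 0.224 Mbps.
Total bitrate: 6.504 Mbps.
File: 6.504 Mbps × 240 s = 1561.0 Mb.
With 6% container overhead: ×1.06. → 1654.6 Mb.
At 33 Mbps: 1654.6 / 33 = 50.1 s ≈ 50.1 seconds.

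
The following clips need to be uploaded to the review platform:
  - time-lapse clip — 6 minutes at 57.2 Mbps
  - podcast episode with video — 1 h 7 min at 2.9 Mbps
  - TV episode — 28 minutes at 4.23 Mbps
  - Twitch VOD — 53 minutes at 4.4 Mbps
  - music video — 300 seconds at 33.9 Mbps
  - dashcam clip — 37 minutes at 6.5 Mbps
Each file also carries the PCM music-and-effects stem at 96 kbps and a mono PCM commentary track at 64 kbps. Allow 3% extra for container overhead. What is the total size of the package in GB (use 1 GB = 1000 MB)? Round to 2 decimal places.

Audio total: 96 + 64 = 160 kbps = 0.160 Mbps.
time-lapse clip: 57.360 Mbps × 360 s × 1.03 = 21269.1 Mb
podcast episode with video: 3.060 Mbps × 4020 s × 1.03 = 12670.2 Mb
TV episode: 4.390 Mbps × 1680 s × 1.03 = 7596.5 Mb
Twitch VOD: 4.560 Mbps × 3180 s × 1.03 = 14935.8 Mb
music video: 34.060 Mbps × 300 s × 1.03 = 10524.5 Mb
dashcam clip: 6.660 Mbps × 2220 s × 1.03 = 15228.8 Mb
Total: 82224.9 Mb = 10278.1 MB.
= 10.28 GB.

10.28 GB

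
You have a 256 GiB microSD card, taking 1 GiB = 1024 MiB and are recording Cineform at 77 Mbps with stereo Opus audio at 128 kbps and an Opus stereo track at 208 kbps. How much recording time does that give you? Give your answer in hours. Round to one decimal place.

Audio total: 128 + 208 = 336 kbps = 0.336 Mbps.
Total bitrate: 77 + 0.336 = 77.336 Mbps.
Capacity: 256 GiB = 2,199,023 Mb.
Recording time: 2,199,023 / 77.336 = 28,435 s ≈ 7.90 hours.

7.9 hours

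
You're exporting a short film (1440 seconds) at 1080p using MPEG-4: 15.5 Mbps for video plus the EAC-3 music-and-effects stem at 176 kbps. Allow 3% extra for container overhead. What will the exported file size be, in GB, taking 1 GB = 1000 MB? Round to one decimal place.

2.9 GB

Audio: 176 kbps = 0.176 Mbps.
Total bitrate: 15.5 + 0.176 = 15.676 Mbps.
Stream data: 15.676 Mbps × 1440 s = 22573.4 Mb.
With 3% container overhead: ×1.03.
23,251 Mb ÷ 8 = 2,906 MB → 2.906 GB.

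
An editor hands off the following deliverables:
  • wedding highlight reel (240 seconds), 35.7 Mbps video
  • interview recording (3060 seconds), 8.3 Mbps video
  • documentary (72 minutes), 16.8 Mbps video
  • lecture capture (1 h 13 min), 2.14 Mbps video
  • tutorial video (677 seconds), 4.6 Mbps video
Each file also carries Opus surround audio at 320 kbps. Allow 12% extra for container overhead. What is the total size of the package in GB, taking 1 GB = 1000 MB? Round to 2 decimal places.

Audio: 320 kbps = 0.320 Mbps.
wedding highlight reel: 36.020 Mbps × 240 s × 1.12 = 9682.2 Mb
interview recording: 8.620 Mbps × 3060 s × 1.12 = 29542.5 Mb
documentary: 17.120 Mbps × 4320 s × 1.12 = 82833.4 Mb
lecture capture: 2.460 Mbps × 4380 s × 1.12 = 12067.8 Mb
tutorial video: 4.920 Mbps × 677 s × 1.12 = 3730.5 Mb
Total: 137856.4 Mb = 17232.0 MB.
= 17.23 GB.

17.23 GB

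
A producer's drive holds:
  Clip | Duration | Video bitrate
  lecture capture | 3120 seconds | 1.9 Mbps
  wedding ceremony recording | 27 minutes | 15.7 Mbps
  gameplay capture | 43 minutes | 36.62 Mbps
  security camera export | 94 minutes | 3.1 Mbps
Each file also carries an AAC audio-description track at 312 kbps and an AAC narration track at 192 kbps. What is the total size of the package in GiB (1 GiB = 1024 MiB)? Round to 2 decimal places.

17.45 GiB

Audio total: 312 + 192 = 504 kbps = 0.504 Mbps.
lecture capture: 2.404 Mbps × 3120 s = 7500.5 Mb
wedding ceremony recording: 16.204 Mbps × 1620 s = 26250.5 Mb
gameplay capture: 37.124 Mbps × 2580 s = 95779.9 Mb
security camera export: 3.604 Mbps × 5640 s = 20326.6 Mb
Total: 149857.4 Mb = 18732.2 MB.
= 17.45 GiB.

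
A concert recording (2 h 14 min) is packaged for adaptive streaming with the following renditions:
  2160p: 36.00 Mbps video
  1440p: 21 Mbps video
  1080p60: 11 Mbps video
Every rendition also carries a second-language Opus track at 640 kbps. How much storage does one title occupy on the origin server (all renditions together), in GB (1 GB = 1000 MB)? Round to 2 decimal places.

70.27 GB

2 h 14 min = 134 min = 8040 s
Audio: 640 kbps = 0.640 Mbps.
Sum of rendition bitrates: (36.00+0.640) + (21+0.640) + (11+0.640) = 69.920 Mbps.
× 8040 s = 562,157 Mb = 70,270 MB = 70.27 GB.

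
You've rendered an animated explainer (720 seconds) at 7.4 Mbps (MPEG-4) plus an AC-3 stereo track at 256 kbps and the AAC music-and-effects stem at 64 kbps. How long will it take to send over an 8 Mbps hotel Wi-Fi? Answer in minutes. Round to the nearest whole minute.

12 minutes

Audio total: 256 + 64 = 320 kbps = 0.320 Mbps.
Total bitrate: 7.720 Mbps.
File: 7.720 Mbps × 720 s = 5558.4 Mb.
At 8 Mbps: 5558.4 / 8 = 694.8 s ≈ 11.6 minutes.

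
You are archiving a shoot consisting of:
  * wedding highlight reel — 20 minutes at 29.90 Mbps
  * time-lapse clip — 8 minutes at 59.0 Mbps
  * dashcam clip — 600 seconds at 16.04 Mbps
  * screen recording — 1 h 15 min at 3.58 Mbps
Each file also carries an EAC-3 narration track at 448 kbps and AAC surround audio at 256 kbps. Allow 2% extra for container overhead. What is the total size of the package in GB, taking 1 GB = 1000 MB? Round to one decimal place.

Audio total: 448 + 256 = 704 kbps = 0.704 Mbps.
wedding highlight reel: 30.604 Mbps × 1200 s × 1.02 = 37459.3 Mb
time-lapse clip: 59.704 Mbps × 480 s × 1.02 = 29231.1 Mb
dashcam clip: 16.744 Mbps × 600 s × 1.02 = 10247.3 Mb
screen recording: 4.284 Mbps × 4500 s × 1.02 = 19663.6 Mb
Total: 96601.3 Mb = 12075.2 MB.
= 12.08 GB.

12.1 GB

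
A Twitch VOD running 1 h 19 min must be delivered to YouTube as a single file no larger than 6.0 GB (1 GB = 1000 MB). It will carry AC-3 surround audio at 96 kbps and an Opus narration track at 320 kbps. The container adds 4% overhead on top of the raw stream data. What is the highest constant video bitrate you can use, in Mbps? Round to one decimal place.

Budget: 6.0 GB = 48000.0 Mb.
Stream payload after overhead: 48000.0 / 1.04 = 46153.8 Mb.
1 h 19 min = 79 min = 4740 s
Total bitrate budget: 46153.8 Mb / 4740 s = 9.737 Mbps.
Audio total: 96 + 320 = 416 kbps = 0.416 Mbps.
Video: 9.737 − 0.416 = 9.321 Mbps.

9.3 Mbps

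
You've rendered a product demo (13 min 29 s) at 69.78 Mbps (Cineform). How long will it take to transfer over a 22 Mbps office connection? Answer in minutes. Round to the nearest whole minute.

43 minutes

13 min 29 s = 809 s
File: 69.780 Mbps × 809 s = 56452.0 Mb.
At 22 Mbps: 56452.0 / 22 = 2566.0 s ≈ 42.8 minutes.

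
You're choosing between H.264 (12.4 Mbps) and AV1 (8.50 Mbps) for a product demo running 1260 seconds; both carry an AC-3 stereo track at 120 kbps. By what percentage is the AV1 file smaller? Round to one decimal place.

31.2%

Audio: 120 kbps = 0.120 Mbps.
H.264: 12.520 Mbps × 1260 s = 15775.2 Mb = 1.972 GB.
AV1: 8.620 Mbps × 1260 s = 10861.2 Mb = 1.358 GB.
Reduction: (1 − 1.358/1.972) × 100 = 31.15%.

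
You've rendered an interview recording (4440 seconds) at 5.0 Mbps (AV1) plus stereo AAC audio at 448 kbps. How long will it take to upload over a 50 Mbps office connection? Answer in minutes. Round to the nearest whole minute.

8 minutes

Audio: 448 kbps = 0.448 Mbps.
Total bitrate: 5.448 Mbps.
File: 5.448 Mbps × 4440 s = 24189.1 Mb.
At 50 Mbps: 24189.1 / 50 = 483.8 s ≈ 8.06 minutes.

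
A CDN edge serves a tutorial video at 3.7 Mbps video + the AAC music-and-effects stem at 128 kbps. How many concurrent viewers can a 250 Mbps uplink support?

Audio: 128 kbps = 0.128 Mbps.
Per-viewer media rate: 3.828 Mbps.
250 Mbps = 250.0 Mbps; 250.0 / 3.828 = 65.31 → 65 viewers.

65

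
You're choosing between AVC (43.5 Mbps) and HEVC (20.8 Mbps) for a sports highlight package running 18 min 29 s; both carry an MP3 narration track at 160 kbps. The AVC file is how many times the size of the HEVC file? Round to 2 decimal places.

2.08

18 min 29 s = 1109 s
Audio: 160 kbps = 0.160 Mbps.
AVC: 43.660 Mbps × 1109 s = 48418.9 Mb = 5.637 GiB.
HEVC: 20.960 Mbps × 1109 s = 23244.6 Mb = 2.706 GiB.
Ratio: 5.637 / 2.706 = 2.083.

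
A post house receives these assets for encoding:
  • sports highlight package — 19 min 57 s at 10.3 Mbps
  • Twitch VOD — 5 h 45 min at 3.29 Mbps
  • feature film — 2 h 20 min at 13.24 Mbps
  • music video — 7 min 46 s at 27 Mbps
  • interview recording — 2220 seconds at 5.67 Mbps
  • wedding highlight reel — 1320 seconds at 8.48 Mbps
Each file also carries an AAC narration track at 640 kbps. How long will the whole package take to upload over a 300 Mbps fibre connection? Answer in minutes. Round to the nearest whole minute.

14 minutes

Audio: 640 kbps = 0.640 Mbps.
sports highlight package: 10.940 Mbps × 1197 s = 13095.2 Mb
Twitch VOD: 3.930 Mbps × 20700 s = 81351.0 Mb
feature film: 13.880 Mbps × 8400 s = 116592.0 Mb
music video: 27.640 Mbps × 466 s = 12880.2 Mb
interview recording: 6.310 Mbps × 2220 s = 14008.2 Mb
wedding highlight reel: 9.120 Mbps × 1320 s = 12038.4 Mb
Total: 249965.0 Mb = 31245.6 MB.
At 300 Mbps: 249965.0 / 300 = 833 s ≈ 13.9 minutes.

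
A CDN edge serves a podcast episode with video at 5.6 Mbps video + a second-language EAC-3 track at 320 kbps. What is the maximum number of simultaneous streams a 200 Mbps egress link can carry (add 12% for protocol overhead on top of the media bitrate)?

30

Audio: 320 kbps = 0.320 Mbps.
Per-viewer media rate: 5.920 Mbps.
On the wire with 12% overhead: 6.630 Mbps.
200 Mbps = 200.0 Mbps; 200.0 / 6.630 = 30.16 → 30 viewers.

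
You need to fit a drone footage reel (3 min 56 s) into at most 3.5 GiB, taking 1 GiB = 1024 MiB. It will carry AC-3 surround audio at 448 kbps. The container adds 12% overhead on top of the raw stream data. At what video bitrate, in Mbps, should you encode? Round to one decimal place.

Budget: 3.5 GiB = 30064.8 Mb.
Stream payload after overhead: 30064.8 / 1.12 = 26843.5 Mb.
3 min 56 s = 236 s
Total bitrate budget: 26843.5 Mb / 236 s = 113.744 Mbps.
Audio: 448 kbps = 0.448 Mbps.
Video: 113.744 − 0.448 = 113.296 Mbps.

113.3 Mbps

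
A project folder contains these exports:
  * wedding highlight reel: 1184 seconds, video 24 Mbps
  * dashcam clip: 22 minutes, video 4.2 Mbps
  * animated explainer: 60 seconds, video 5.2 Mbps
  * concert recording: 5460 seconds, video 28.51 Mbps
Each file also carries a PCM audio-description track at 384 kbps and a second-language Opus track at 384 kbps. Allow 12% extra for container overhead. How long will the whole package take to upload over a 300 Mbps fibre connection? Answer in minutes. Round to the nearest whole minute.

Audio total: 384 + 384 = 768 kbps = 0.768 Mbps.
wedding highlight reel: 24.768 Mbps × 1184 s × 1.12 = 32844.3 Mb
dashcam clip: 4.968 Mbps × 1320 s × 1.12 = 7344.7 Mb
animated explainer: 5.968 Mbps × 60 s × 1.12 = 401.0 Mb
concert recording: 29.278 Mbps × 5460 s × 1.12 = 179040.8 Mb
Total: 219630.9 Mb = 27453.9 MB.
At 300 Mbps: 219630.9 / 300 = 732 s ≈ 12.2 minutes.

12 minutes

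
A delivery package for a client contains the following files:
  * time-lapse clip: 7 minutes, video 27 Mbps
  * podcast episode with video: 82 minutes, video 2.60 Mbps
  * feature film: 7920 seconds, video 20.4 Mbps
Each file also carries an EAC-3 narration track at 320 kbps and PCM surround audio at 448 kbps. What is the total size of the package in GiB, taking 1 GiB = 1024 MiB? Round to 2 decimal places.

22.80 GiB

Audio total: 320 + 448 = 768 kbps = 0.768 Mbps.
time-lapse clip: 27.768 Mbps × 420 s = 11662.6 Mb
podcast episode with video: 3.368 Mbps × 4920 s = 16570.6 Mb
feature film: 21.168 Mbps × 7920 s = 167650.6 Mb
Total: 195883.7 Mb = 24485.5 MB.
= 22.80 GiB.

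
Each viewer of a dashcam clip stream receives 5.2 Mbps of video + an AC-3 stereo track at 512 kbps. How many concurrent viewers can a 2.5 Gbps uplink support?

437

Audio: 512 kbps = 0.512 Mbps.
Per-viewer media rate: 5.712 Mbps.
2.5 Gbps = 2,500 Mbps; 2,500 / 5.712 = 437.68 → 437 viewers.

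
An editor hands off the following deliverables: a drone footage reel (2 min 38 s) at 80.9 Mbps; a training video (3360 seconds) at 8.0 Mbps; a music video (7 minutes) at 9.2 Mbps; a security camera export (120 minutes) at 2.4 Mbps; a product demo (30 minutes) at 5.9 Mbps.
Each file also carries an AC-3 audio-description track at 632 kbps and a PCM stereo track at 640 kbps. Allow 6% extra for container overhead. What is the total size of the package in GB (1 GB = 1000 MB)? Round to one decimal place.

11.6 GB

Audio total: 632 + 640 = 1272 kbps = 1.272 Mbps.
drone footage reel: 82.172 Mbps × 158 s × 1.06 = 13762.2 Mb
training video: 9.272 Mbps × 3360 s × 1.06 = 33023.2 Mb
music video: 10.472 Mbps × 420 s × 1.06 = 4662.1 Mb
security camera export: 3.672 Mbps × 7200 s × 1.06 = 28024.7 Mb
product demo: 7.172 Mbps × 1800 s × 1.06 = 13684.2 Mb
Total: 93156.3 Mb = 11644.5 MB.
= 11.64 GB.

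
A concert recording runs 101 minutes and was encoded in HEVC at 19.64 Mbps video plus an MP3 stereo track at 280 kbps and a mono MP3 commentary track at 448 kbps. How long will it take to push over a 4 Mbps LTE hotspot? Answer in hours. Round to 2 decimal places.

8.57 hours

101 min = 6060 s
Audio total: 280 + 448 = 728 kbps = 0.728 Mbps.
Total bitrate: 20.368 Mbps.
File: 20.368 Mbps × 6060 s = 123430.1 Mb.
At 4 Mbps: 123430.1 / 4 = 30857.5 s ≈ 8.57 hours.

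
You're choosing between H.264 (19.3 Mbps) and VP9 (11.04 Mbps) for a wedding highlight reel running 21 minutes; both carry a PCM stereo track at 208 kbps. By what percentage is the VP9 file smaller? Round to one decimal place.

21 min = 1260 s
Audio: 208 kbps = 0.208 Mbps.
H.264: 19.508 Mbps × 1260 s = 24580.1 Mb = 3.073 GB.
VP9: 11.248 Mbps × 1260 s = 14172.5 Mb = 1.772 GB.
Reduction: (1 − 1.772/3.073) × 100 = 42.34%.

42.3%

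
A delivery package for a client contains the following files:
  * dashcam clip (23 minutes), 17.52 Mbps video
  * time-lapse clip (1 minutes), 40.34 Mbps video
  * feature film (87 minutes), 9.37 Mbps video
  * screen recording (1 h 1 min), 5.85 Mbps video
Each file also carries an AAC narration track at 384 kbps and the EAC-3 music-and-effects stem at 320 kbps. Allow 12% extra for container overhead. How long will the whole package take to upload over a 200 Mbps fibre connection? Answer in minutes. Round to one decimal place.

Audio total: 384 + 320 = 704 kbps = 0.704 Mbps.
dashcam clip: 18.224 Mbps × 1380 s × 1.12 = 28167.0 Mb
time-lapse clip: 41.044 Mbps × 60 s × 1.12 = 2758.2 Mb
feature film: 10.074 Mbps × 5220 s × 1.12 = 58896.6 Mb
screen recording: 6.554 Mbps × 3660 s × 1.12 = 26866.2 Mb
Total: 116688.0 Mb = 14586.0 MB.
At 200 Mbps: 116688.0 / 200 = 583 s ≈ 9.72 minutes.

9.7 minutes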